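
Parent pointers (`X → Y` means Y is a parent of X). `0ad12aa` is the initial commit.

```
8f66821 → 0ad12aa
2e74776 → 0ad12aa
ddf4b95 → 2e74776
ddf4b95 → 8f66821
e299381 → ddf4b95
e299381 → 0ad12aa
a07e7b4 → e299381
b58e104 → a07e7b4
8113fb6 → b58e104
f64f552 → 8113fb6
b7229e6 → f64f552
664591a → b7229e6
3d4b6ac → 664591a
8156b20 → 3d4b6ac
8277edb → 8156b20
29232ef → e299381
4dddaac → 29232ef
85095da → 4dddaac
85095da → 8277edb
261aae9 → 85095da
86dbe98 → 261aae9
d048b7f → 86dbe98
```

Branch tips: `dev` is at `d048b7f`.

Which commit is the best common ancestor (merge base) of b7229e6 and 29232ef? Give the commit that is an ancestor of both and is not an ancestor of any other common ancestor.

Ancestors of b7229e6: {0ad12aa, 2e74776, 8113fb6, 8f66821, a07e7b4, b58e104, b7229e6, ddf4b95, e299381, f64f552}.
Ancestors of 29232ef: {0ad12aa, 29232ef, 2e74776, 8f66821, ddf4b95, e299381}.
Common ancestors: {0ad12aa, 2e74776, 8f66821, ddf4b95, e299381}.
Among these, e299381 is not an ancestor of any other common ancestor — it is the merge base.

e299381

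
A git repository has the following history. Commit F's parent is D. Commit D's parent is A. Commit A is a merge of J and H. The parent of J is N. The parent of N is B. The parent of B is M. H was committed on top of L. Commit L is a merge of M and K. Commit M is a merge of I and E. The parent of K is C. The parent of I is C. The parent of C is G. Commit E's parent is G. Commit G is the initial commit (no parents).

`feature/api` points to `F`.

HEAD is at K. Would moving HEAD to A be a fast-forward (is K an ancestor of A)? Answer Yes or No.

Yes

A fast-forward from K to A is possible iff K is an ancestor of A.
Ancestors of A: {A, B, C, E, G, H, I, J, K, L, M, N}.
K is among them, so fast-forward is possible.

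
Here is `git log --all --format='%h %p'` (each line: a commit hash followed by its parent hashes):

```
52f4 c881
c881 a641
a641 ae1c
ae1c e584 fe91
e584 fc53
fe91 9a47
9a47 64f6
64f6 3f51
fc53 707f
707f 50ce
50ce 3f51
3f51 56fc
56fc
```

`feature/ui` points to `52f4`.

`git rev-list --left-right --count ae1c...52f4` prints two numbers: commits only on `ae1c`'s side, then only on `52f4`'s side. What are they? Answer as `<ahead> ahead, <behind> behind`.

0 ahead, 3 behind

Reachable from ae1c: {3f51, 50ce, 56fc, 64f6, 707f, 9a47, ae1c, e584, fc53, fe91}.
Reachable from 52f4: {3f51, 50ce, 52f4, 56fc, 64f6, 707f, 9a47, a641, ae1c, c881, e584, fc53, fe91}.
Only in ae1c's history (ahead): {} — 0.
Only in 52f4's history (behind): {52f4, a641, c881} — 3.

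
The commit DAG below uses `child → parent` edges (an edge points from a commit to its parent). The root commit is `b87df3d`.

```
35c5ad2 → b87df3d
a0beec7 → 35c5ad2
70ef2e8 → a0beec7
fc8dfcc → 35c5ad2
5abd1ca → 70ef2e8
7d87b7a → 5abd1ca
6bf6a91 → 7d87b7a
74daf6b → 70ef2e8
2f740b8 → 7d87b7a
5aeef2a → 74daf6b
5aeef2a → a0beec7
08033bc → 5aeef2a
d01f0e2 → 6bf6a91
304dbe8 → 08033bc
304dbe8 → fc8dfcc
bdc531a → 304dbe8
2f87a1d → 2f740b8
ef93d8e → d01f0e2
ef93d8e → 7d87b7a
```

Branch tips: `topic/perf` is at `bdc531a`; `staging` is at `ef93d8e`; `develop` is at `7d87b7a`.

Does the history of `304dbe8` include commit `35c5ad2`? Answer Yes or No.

Yes

Ancestors of 304dbe8 (commits reachable by following parents): {08033bc, 304dbe8, 35c5ad2, 5aeef2a, 70ef2e8, 74daf6b, a0beec7, b87df3d, fc8dfcc}.
35c5ad2 is in that set, so it is an ancestor of 304dbe8.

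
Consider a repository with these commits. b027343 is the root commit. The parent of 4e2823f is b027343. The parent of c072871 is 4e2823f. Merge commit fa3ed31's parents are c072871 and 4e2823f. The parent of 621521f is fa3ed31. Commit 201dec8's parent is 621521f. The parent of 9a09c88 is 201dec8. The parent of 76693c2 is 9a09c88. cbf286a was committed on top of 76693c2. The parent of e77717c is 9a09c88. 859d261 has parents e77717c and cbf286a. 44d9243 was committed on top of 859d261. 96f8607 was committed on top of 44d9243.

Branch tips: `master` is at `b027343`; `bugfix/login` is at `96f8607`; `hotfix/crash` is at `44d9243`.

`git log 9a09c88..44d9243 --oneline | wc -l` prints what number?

Reachable from 44d9243: {201dec8, 44d9243, 4e2823f, 621521f, 76693c2, 859d261, 9a09c88, b027343, c072871, cbf286a, e77717c, fa3ed31}.
Reachable from 9a09c88: {201dec8, 4e2823f, 621521f, 9a09c88, b027343, c072871, fa3ed31}.
In 44d9243's history but not 9a09c88's: {44d9243, 76693c2, 859d261, cbf286a, e77717c} — 5 commits.

5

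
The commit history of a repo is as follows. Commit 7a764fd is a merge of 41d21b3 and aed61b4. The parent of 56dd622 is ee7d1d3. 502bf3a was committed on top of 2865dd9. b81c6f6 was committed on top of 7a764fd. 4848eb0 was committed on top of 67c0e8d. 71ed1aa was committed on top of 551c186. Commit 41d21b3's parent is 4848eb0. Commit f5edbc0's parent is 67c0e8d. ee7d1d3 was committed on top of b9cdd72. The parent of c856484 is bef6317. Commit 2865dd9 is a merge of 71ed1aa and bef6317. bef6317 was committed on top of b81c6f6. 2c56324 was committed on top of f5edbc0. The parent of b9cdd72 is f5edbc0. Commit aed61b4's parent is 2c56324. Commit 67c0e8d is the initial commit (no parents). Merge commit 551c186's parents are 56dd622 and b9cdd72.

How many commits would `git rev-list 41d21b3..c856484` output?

Reachable from c856484: {2c56324, 41d21b3, 4848eb0, 67c0e8d, 7a764fd, aed61b4, b81c6f6, bef6317, c856484, f5edbc0}.
Reachable from 41d21b3: {41d21b3, 4848eb0, 67c0e8d}.
In c856484's history but not 41d21b3's: {2c56324, 7a764fd, aed61b4, b81c6f6, bef6317, c856484, f5edbc0} — 7 commits.

7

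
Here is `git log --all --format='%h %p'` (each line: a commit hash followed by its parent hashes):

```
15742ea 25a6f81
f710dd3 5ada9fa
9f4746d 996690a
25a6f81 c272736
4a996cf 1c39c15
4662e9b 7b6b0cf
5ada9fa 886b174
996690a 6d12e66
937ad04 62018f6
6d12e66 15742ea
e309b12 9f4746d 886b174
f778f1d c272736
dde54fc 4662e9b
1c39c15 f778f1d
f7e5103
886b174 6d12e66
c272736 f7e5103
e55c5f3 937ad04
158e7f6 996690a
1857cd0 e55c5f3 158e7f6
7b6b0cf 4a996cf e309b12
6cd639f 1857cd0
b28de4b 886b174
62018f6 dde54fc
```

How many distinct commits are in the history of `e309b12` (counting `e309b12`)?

Walking parent pointers from e309b12: reachable set = {15742ea, 25a6f81, 6d12e66, 886b174, 996690a, 9f4746d, c272736, e309b12, f7e5103}.
That is 9 commits.

9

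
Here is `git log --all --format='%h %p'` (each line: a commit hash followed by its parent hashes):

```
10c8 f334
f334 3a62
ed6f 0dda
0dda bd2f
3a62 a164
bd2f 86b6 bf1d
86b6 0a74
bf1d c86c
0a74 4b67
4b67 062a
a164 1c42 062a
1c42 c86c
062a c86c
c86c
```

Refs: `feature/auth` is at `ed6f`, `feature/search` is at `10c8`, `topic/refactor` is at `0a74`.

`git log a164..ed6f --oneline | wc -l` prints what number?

7

Reachable from ed6f: {062a, 0a74, 0dda, 4b67, 86b6, bd2f, bf1d, c86c, ed6f}.
Reachable from a164: {062a, 1c42, a164, c86c}.
In ed6f's history but not a164's: {0a74, 0dda, 4b67, 86b6, bd2f, bf1d, ed6f} — 7 commits.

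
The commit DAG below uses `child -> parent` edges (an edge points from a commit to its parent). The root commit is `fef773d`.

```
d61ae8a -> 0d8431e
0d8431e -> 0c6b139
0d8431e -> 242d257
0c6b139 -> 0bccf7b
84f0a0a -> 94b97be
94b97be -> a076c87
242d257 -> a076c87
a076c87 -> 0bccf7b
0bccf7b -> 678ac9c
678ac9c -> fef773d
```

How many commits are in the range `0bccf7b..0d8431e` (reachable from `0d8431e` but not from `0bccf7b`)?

4

Reachable from 0d8431e: {0bccf7b, 0c6b139, 0d8431e, 242d257, 678ac9c, a076c87, fef773d}.
Reachable from 0bccf7b: {0bccf7b, 678ac9c, fef773d}.
In 0d8431e's history but not 0bccf7b's: {0c6b139, 0d8431e, 242d257, a076c87} — 4 commits.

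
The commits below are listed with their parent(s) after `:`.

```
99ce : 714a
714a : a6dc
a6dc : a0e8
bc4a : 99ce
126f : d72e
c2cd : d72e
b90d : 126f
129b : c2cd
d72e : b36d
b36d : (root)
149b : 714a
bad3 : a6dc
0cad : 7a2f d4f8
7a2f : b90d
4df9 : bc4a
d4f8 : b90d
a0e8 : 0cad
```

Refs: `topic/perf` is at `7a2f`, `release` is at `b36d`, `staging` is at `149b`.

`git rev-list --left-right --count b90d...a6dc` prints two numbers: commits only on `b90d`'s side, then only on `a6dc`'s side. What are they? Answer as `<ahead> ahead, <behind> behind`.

0 ahead, 5 behind

Reachable from b90d: {126f, b36d, b90d, d72e}.
Reachable from a6dc: {0cad, 126f, 7a2f, a0e8, a6dc, b36d, b90d, d4f8, d72e}.
Only in b90d's history (ahead): {} — 0.
Only in a6dc's history (behind): {0cad, 7a2f, a0e8, a6dc, d4f8} — 5.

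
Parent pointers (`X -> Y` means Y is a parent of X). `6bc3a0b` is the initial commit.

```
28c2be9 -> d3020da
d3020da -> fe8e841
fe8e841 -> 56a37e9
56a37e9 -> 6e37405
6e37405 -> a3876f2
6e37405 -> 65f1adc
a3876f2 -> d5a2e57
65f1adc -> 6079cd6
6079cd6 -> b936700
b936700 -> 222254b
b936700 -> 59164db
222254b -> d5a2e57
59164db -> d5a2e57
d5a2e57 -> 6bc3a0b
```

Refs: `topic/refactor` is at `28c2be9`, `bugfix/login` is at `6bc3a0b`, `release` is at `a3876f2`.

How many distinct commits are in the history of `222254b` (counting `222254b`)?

Walking parent pointers from 222254b: reachable set = {222254b, 6bc3a0b, d5a2e57}.
That is 3 commits.

3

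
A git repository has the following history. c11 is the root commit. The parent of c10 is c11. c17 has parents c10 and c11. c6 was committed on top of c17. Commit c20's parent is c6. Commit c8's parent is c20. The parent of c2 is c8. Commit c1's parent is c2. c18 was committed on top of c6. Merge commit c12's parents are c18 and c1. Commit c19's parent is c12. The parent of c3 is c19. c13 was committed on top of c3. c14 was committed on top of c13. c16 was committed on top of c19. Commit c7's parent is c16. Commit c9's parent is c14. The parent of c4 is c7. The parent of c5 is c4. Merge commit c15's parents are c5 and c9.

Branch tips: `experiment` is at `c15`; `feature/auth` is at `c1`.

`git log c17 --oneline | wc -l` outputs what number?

3

Walking parent pointers from c17: reachable set = {c10, c11, c17}.
That is 3 commits.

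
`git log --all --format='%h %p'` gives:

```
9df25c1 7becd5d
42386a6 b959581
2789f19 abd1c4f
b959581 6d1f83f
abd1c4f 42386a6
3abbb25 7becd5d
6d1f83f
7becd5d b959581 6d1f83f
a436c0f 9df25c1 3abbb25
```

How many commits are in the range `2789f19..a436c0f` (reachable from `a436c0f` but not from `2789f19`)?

4

Reachable from a436c0f: {3abbb25, 6d1f83f, 7becd5d, 9df25c1, a436c0f, b959581}.
Reachable from 2789f19: {2789f19, 42386a6, 6d1f83f, abd1c4f, b959581}.
In a436c0f's history but not 2789f19's: {3abbb25, 7becd5d, 9df25c1, a436c0f} — 4 commits.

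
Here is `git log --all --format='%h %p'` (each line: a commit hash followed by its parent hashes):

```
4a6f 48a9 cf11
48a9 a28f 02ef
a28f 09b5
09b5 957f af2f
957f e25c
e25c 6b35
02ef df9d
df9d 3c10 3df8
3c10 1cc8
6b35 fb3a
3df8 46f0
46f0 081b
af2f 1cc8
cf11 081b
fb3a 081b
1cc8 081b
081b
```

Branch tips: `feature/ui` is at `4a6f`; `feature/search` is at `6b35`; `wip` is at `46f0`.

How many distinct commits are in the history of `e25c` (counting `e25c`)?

Walking parent pointers from e25c: reachable set = {081b, 6b35, e25c, fb3a}.
That is 4 commits.

4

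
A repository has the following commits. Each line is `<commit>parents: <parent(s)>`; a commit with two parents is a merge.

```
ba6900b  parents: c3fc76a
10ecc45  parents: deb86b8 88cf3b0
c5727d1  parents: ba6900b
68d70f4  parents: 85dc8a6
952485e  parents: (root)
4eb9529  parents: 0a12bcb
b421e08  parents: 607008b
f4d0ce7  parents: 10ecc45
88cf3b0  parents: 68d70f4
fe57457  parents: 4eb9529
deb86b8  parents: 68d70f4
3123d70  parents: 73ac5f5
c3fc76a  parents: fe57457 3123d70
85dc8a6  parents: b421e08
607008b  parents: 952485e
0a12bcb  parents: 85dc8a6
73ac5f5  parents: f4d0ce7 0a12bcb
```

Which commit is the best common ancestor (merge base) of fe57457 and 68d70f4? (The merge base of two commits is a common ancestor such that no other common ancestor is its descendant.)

Ancestors of fe57457: {0a12bcb, 4eb9529, 607008b, 85dc8a6, 952485e, b421e08, fe57457}.
Ancestors of 68d70f4: {607008b, 68d70f4, 85dc8a6, 952485e, b421e08}.
Common ancestors: {607008b, 85dc8a6, 952485e, b421e08}.
Among these, 85dc8a6 is not an ancestor of any other common ancestor — it is the merge base.

85dc8a6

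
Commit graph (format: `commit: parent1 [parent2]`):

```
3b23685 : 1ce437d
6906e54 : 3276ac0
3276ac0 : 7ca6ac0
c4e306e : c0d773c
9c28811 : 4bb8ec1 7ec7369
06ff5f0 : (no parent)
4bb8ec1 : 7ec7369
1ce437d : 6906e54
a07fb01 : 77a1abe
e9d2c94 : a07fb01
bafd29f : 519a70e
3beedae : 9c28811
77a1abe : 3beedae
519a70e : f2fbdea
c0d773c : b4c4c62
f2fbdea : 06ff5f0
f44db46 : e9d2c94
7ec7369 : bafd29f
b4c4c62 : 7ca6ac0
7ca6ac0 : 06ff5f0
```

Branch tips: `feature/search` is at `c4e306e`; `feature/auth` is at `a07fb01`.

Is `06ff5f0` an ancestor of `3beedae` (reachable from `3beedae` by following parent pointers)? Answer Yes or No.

Ancestors of 3beedae (commits reachable by following parents): {06ff5f0, 3beedae, 4bb8ec1, 519a70e, 7ec7369, 9c28811, bafd29f, f2fbdea}.
06ff5f0 is in that set, so it is an ancestor of 3beedae.

Yes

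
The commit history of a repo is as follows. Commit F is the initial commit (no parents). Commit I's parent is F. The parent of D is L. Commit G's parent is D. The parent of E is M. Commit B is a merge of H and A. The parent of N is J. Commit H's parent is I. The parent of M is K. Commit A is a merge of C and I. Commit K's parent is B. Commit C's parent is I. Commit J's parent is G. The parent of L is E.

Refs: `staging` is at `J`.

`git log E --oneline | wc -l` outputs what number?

Walking parent pointers from E: reachable set = {A, B, C, E, F, H, I, K, M}.
That is 9 commits.

9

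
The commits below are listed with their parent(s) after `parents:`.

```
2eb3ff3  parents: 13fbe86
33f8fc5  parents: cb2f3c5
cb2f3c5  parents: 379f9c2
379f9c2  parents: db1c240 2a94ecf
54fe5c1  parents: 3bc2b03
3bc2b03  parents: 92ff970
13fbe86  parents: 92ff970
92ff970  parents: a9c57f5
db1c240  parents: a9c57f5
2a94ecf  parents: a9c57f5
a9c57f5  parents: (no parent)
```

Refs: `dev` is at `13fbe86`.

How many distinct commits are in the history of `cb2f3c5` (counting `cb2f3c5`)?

Walking parent pointers from cb2f3c5: reachable set = {2a94ecf, 379f9c2, a9c57f5, cb2f3c5, db1c240}.
That is 5 commits.

5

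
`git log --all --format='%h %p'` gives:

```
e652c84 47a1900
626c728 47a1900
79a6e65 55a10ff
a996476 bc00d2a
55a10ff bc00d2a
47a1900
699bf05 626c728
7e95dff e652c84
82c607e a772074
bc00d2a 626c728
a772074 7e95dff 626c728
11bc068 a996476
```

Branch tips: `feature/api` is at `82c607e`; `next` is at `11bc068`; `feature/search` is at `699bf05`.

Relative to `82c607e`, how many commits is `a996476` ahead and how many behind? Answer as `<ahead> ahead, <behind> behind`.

Reachable from a996476: {47a1900, 626c728, a996476, bc00d2a}.
Reachable from 82c607e: {47a1900, 626c728, 7e95dff, 82c607e, a772074, e652c84}.
Only in a996476's history (ahead): {a996476, bc00d2a} — 2.
Only in 82c607e's history (behind): {7e95dff, 82c607e, a772074, e652c84} — 4.

2 ahead, 4 behind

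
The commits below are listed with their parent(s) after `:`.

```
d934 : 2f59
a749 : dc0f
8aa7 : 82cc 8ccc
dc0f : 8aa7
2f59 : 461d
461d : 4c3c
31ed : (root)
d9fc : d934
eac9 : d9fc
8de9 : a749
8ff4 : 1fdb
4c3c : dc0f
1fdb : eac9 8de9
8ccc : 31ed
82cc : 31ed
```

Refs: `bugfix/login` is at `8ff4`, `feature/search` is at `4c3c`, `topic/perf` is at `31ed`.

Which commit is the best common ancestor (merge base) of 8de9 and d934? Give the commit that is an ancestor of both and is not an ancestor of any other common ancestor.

dc0f

Ancestors of 8de9: {31ed, 82cc, 8aa7, 8ccc, 8de9, a749, dc0f}.
Ancestors of d934: {2f59, 31ed, 461d, 4c3c, 82cc, 8aa7, 8ccc, d934, dc0f}.
Common ancestors: {31ed, 82cc, 8aa7, 8ccc, dc0f}.
Among these, dc0f is not an ancestor of any other common ancestor — it is the merge base.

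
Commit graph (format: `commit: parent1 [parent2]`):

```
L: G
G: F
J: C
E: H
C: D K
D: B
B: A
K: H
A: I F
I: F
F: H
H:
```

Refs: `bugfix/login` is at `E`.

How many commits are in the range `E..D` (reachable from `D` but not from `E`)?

5

Reachable from D: {A, B, D, F, H, I}.
Reachable from E: {E, H}.
In D's history but not E's: {A, B, D, F, I} — 5 commits.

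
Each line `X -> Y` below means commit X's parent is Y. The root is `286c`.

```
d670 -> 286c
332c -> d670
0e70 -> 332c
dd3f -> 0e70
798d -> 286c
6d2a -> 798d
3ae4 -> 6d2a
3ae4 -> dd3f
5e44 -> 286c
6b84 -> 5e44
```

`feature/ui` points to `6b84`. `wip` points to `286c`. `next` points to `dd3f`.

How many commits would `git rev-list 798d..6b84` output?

Reachable from 6b84: {286c, 5e44, 6b84}.
Reachable from 798d: {286c, 798d}.
In 6b84's history but not 798d's: {5e44, 6b84} — 2 commits.

2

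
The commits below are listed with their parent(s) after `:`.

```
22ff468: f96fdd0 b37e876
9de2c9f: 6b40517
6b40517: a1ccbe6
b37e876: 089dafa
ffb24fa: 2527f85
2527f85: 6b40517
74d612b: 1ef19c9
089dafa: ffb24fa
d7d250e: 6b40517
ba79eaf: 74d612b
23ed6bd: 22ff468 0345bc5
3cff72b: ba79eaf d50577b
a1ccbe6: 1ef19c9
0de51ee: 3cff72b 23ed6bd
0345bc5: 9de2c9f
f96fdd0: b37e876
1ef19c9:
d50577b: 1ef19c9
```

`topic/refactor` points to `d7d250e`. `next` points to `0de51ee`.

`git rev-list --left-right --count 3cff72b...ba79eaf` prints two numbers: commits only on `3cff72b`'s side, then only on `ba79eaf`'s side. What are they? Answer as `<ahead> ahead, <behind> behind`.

2 ahead, 0 behind

Reachable from 3cff72b: {1ef19c9, 3cff72b, 74d612b, ba79eaf, d50577b}.
Reachable from ba79eaf: {1ef19c9, 74d612b, ba79eaf}.
Only in 3cff72b's history (ahead): {3cff72b, d50577b} — 2.
Only in ba79eaf's history (behind): {} — 0.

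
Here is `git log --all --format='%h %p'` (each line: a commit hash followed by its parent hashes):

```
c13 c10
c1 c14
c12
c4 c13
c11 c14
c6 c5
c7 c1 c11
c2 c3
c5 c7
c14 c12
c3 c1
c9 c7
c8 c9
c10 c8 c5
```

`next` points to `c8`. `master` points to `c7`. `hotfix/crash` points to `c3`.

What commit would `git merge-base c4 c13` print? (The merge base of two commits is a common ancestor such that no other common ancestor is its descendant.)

c13

Ancestors of c4: {c1, c10, c11, c12, c13, c14, c4, c5, c7, c8, c9}.
Ancestors of c13: {c1, c10, c11, c12, c13, c14, c5, c7, c8, c9}.
Common ancestors: {c1, c10, c11, c12, c13, c14, c5, c7, c8, c9}.
Among these, c13 is not an ancestor of any other common ancestor — it is the merge base.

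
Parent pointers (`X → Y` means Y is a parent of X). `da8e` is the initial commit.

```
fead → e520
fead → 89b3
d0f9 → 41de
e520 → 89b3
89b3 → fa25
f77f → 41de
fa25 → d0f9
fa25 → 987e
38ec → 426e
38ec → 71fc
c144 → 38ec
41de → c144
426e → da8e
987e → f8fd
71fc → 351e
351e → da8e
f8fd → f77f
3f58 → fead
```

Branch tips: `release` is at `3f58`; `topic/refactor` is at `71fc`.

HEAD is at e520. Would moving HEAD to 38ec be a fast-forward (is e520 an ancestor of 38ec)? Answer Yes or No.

A fast-forward from e520 to 38ec is possible iff e520 is an ancestor of 38ec.
Ancestors of 38ec: {351e, 38ec, 426e, 71fc, da8e}.
e520 is not among them, so fast-forward is not possible.

No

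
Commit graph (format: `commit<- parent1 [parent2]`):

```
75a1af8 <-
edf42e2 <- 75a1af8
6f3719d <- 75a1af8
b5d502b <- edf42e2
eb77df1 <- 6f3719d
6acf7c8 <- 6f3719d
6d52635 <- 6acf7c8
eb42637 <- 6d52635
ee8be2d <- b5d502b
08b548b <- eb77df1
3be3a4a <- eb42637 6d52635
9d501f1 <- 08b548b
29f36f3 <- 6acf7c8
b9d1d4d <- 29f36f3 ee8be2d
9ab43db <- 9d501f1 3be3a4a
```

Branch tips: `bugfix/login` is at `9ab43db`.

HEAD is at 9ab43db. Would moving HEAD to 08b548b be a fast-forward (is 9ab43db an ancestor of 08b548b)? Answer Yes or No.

A fast-forward from 9ab43db to 08b548b is possible iff 9ab43db is an ancestor of 08b548b.
Ancestors of 08b548b: {08b548b, 6f3719d, 75a1af8, eb77df1}.
9ab43db is not among them, so fast-forward is not possible.

No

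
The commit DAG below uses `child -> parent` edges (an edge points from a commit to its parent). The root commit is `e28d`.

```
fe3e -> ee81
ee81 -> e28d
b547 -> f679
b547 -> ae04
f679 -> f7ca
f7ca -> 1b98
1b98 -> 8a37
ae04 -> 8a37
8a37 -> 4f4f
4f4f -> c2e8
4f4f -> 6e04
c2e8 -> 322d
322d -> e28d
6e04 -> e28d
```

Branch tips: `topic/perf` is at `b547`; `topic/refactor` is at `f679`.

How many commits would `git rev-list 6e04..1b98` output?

5

Reachable from 1b98: {1b98, 322d, 4f4f, 6e04, 8a37, c2e8, e28d}.
Reachable from 6e04: {6e04, e28d}.
In 1b98's history but not 6e04's: {1b98, 322d, 4f4f, 8a37, c2e8} — 5 commits.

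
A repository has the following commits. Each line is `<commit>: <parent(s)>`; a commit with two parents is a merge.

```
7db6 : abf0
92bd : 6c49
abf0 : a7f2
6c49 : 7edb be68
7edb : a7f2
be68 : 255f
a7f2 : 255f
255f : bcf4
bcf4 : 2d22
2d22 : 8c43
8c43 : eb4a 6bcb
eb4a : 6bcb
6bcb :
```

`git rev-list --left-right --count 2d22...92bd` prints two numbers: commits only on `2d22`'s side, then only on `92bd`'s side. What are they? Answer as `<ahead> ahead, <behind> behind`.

Reachable from 2d22: {2d22, 6bcb, 8c43, eb4a}.
Reachable from 92bd: {255f, 2d22, 6bcb, 6c49, 7edb, 8c43, 92bd, a7f2, bcf4, be68, eb4a}.
Only in 2d22's history (ahead): {} — 0.
Only in 92bd's history (behind): {255f, 6c49, 7edb, 92bd, a7f2, bcf4, be68} — 7.

0 ahead, 7 behind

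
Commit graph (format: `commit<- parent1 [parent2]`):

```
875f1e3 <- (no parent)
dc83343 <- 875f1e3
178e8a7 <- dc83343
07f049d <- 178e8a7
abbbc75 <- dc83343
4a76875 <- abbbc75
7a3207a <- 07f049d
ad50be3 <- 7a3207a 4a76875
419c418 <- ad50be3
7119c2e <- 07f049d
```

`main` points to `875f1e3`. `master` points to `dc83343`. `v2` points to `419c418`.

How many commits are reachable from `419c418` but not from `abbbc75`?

Reachable from 419c418: {07f049d, 178e8a7, 419c418, 4a76875, 7a3207a, 875f1e3, abbbc75, ad50be3, dc83343}.
Reachable from abbbc75: {875f1e3, abbbc75, dc83343}.
In 419c418's history but not abbbc75's: {07f049d, 178e8a7, 419c418, 4a76875, 7a3207a, ad50be3} — 6 commits.

6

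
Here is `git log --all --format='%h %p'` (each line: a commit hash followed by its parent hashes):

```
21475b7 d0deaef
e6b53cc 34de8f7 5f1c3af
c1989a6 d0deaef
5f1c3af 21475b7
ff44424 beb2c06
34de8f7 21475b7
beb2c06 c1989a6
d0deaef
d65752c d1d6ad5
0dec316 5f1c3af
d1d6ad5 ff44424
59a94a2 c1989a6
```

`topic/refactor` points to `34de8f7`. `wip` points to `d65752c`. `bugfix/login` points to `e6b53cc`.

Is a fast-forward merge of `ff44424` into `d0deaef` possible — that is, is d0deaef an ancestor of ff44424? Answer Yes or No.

A fast-forward from d0deaef to ff44424 is possible iff d0deaef is an ancestor of ff44424.
Ancestors of ff44424: {beb2c06, c1989a6, d0deaef, ff44424}.
d0deaef is among them, so fast-forward is possible.

Yes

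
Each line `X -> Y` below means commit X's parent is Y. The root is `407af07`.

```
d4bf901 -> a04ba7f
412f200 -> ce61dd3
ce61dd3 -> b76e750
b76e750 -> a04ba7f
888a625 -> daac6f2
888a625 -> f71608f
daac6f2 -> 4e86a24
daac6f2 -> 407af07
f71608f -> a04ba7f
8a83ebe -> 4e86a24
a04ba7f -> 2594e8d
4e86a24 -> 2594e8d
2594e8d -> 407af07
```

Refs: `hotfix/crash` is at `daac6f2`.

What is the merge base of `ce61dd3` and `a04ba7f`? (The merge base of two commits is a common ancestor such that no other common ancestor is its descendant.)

a04ba7f

Ancestors of ce61dd3: {2594e8d, 407af07, a04ba7f, b76e750, ce61dd3}.
Ancestors of a04ba7f: {2594e8d, 407af07, a04ba7f}.
Common ancestors: {2594e8d, 407af07, a04ba7f}.
Among these, a04ba7f is not an ancestor of any other common ancestor — it is the merge base.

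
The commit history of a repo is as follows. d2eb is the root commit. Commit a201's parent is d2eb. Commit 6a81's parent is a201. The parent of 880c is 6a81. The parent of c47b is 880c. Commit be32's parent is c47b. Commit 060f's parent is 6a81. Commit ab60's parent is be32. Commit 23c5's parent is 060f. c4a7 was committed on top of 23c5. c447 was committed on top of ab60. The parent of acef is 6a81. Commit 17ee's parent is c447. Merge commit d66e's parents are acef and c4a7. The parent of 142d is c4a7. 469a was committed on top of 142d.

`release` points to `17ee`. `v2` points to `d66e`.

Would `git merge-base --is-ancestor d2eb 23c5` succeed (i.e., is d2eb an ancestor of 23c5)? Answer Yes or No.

Yes

Ancestors of 23c5 (commits reachable by following parents): {060f, 23c5, 6a81, a201, d2eb}.
d2eb is in that set, so it is an ancestor of 23c5.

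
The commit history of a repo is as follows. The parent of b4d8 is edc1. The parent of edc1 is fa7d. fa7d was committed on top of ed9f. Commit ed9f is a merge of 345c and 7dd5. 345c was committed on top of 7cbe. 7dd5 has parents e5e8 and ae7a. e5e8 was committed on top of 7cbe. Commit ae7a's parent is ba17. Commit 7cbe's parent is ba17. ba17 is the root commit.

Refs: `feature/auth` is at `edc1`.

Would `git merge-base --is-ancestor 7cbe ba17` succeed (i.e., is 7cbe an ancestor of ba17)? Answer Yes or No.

Ancestors of ba17: {ba17}.
7cbe is not in that set, so it is not an ancestor of ba17.

No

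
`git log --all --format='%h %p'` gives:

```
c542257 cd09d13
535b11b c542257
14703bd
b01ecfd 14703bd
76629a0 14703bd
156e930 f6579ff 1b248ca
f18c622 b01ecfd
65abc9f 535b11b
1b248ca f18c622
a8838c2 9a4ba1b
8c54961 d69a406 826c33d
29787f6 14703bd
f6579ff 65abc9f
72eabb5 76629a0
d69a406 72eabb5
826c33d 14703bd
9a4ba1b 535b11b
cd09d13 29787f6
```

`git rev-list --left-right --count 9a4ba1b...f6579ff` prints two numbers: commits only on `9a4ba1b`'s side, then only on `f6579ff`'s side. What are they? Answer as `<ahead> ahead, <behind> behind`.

1 ahead, 2 behind

Reachable from 9a4ba1b: {14703bd, 29787f6, 535b11b, 9a4ba1b, c542257, cd09d13}.
Reachable from f6579ff: {14703bd, 29787f6, 535b11b, 65abc9f, c542257, cd09d13, f6579ff}.
Only in 9a4ba1b's history (ahead): {9a4ba1b} — 1.
Only in f6579ff's history (behind): {65abc9f, f6579ff} — 2.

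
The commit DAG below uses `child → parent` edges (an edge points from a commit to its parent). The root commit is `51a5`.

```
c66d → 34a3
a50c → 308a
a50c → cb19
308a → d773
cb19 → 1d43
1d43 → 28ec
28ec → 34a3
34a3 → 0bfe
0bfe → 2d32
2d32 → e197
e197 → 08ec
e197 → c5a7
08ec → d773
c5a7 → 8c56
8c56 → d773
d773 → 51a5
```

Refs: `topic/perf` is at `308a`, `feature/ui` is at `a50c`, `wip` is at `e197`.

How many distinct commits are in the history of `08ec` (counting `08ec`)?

Walking parent pointers from 08ec: reachable set = {08ec, 51a5, d773}.
That is 3 commits.

3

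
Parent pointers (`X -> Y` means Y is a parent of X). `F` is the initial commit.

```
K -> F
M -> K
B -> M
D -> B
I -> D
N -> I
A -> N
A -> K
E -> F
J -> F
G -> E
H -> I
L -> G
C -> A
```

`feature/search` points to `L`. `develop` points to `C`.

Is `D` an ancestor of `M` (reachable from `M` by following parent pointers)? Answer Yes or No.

No

Ancestors of M: {F, K, M}.
D is not in that set, so it is not an ancestor of M.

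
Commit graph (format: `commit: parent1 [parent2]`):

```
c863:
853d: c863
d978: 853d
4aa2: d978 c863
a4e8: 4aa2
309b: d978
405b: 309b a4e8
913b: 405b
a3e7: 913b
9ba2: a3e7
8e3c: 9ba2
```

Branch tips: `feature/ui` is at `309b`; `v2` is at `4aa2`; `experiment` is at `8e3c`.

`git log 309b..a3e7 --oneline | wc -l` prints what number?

5

Reachable from a3e7: {309b, 405b, 4aa2, 853d, 913b, a3e7, a4e8, c863, d978}.
Reachable from 309b: {309b, 853d, c863, d978}.
In a3e7's history but not 309b's: {405b, 4aa2, 913b, a3e7, a4e8} — 5 commits.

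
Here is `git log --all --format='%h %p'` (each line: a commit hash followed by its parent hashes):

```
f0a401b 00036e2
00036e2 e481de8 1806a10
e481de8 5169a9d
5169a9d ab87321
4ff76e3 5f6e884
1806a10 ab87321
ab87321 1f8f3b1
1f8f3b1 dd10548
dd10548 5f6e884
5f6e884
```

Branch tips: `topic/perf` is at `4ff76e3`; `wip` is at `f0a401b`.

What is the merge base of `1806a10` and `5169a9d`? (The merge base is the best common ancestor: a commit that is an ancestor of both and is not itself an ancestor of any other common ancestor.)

Ancestors of 1806a10: {1806a10, 1f8f3b1, 5f6e884, ab87321, dd10548}.
Ancestors of 5169a9d: {1f8f3b1, 5169a9d, 5f6e884, ab87321, dd10548}.
Common ancestors: {1f8f3b1, 5f6e884, ab87321, dd10548}.
Among these, ab87321 is not an ancestor of any other common ancestor — it is the merge base.

ab87321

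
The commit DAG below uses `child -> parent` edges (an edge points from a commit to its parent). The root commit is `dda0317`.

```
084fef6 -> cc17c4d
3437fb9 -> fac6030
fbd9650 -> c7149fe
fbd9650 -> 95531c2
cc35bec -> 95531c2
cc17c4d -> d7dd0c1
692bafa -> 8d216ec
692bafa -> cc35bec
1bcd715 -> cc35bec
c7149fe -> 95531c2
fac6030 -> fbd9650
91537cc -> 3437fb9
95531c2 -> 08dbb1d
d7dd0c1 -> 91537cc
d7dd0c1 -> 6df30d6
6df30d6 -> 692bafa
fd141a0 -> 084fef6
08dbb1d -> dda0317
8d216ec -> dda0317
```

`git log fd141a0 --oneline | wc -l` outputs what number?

Walking parent pointers from fd141a0: reachable set = {084fef6, 08dbb1d, 3437fb9, 692bafa, 6df30d6, 8d216ec, 91537cc, 95531c2, c7149fe, cc17c4d, cc35bec, d7dd0c1, dda0317, fac6030, fbd9650, fd141a0}.
That is 16 commits.

16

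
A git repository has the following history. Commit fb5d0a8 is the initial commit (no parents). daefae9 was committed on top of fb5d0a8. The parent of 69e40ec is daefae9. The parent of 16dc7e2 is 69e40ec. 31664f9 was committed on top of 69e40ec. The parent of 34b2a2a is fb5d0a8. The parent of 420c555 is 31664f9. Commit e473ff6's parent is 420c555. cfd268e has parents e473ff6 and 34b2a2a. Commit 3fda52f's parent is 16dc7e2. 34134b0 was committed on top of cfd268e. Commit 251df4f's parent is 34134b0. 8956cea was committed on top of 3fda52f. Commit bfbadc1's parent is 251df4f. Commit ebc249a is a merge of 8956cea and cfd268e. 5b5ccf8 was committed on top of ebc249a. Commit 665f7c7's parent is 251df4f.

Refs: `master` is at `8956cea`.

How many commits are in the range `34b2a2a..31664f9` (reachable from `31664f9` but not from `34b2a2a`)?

3

Reachable from 31664f9: {31664f9, 69e40ec, daefae9, fb5d0a8}.
Reachable from 34b2a2a: {34b2a2a, fb5d0a8}.
In 31664f9's history but not 34b2a2a's: {31664f9, 69e40ec, daefae9} — 3 commits.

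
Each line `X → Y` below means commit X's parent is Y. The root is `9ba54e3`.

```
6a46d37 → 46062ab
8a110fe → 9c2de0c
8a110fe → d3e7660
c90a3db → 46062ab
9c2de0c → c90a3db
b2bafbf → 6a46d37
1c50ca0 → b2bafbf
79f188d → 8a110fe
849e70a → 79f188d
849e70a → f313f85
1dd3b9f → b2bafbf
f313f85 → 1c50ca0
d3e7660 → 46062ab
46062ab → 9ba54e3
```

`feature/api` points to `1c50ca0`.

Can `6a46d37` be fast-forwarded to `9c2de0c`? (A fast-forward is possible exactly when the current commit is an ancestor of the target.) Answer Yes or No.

No

A fast-forward from 6a46d37 to 9c2de0c is possible iff 6a46d37 is an ancestor of 9c2de0c.
Ancestors of 9c2de0c: {46062ab, 9ba54e3, 9c2de0c, c90a3db}.
6a46d37 is not among them, so fast-forward is not possible.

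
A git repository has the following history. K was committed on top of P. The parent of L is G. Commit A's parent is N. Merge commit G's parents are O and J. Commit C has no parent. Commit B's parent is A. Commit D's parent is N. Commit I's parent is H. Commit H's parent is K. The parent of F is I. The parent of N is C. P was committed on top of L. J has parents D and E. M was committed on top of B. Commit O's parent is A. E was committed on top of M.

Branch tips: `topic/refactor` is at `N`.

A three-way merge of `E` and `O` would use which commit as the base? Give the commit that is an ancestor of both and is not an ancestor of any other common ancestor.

Ancestors of E: {A, B, C, E, M, N}.
Ancestors of O: {A, C, N, O}.
Common ancestors: {A, C, N}.
Among these, A is not an ancestor of any other common ancestor — it is the merge base.

A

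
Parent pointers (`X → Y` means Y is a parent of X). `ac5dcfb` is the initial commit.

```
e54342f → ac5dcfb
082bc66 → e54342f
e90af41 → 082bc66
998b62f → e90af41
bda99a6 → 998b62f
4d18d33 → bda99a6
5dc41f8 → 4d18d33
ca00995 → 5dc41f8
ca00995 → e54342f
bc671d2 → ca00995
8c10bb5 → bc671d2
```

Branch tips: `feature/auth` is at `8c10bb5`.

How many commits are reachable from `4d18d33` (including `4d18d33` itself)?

Walking parent pointers from 4d18d33: reachable set = {082bc66, 4d18d33, 998b62f, ac5dcfb, bda99a6, e54342f, e90af41}.
That is 7 commits.

7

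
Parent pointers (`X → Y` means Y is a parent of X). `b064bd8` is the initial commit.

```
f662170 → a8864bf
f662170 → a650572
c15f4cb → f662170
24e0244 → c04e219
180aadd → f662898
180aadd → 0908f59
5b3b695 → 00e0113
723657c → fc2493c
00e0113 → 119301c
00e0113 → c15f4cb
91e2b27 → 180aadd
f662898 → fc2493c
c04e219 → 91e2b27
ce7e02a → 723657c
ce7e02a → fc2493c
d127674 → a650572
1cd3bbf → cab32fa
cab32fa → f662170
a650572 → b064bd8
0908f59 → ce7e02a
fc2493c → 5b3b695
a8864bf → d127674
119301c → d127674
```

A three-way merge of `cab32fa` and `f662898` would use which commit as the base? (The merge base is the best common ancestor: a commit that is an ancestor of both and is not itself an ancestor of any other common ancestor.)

Ancestors of cab32fa: {a650572, a8864bf, b064bd8, cab32fa, d127674, f662170}.
Ancestors of f662898: {00e0113, 119301c, 5b3b695, a650572, a8864bf, b064bd8, c15f4cb, d127674, f662170, f662898, fc2493c}.
Common ancestors: {a650572, a8864bf, b064bd8, d127674, f662170}.
Among these, f662170 is not an ancestor of any other common ancestor — it is the merge base.

f662170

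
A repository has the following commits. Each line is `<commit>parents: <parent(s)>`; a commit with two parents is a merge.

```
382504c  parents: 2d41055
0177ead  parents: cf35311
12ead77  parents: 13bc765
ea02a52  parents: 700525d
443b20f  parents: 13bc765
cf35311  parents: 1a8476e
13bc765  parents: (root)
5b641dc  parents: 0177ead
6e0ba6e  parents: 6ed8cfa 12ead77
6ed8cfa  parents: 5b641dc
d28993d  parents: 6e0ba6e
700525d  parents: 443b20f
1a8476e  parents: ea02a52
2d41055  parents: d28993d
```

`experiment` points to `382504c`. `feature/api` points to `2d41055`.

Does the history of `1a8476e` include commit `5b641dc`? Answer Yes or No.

Ancestors of 1a8476e: {13bc765, 1a8476e, 443b20f, 700525d, ea02a52}.
5b641dc is not in that set, so it is not an ancestor of 1a8476e.

No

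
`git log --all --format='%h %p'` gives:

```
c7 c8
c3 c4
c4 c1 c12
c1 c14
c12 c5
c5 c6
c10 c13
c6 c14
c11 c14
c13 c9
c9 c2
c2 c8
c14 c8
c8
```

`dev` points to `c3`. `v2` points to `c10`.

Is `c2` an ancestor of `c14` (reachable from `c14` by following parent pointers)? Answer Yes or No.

No

Ancestors of c14: {c14, c8}.
c2 is not in that set, so it is not an ancestor of c14.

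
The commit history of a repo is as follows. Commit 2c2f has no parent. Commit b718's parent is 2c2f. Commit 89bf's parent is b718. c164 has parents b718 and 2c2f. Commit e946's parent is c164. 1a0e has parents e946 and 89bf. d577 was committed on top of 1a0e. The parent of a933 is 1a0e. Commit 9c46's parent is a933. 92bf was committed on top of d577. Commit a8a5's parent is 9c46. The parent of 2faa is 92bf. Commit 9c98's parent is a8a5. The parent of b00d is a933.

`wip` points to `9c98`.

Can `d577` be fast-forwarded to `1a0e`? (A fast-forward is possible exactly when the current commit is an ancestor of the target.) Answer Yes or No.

A fast-forward from d577 to 1a0e is possible iff d577 is an ancestor of 1a0e.
Ancestors of 1a0e: {1a0e, 2c2f, 89bf, b718, c164, e946}.
d577 is not among them, so fast-forward is not possible.

No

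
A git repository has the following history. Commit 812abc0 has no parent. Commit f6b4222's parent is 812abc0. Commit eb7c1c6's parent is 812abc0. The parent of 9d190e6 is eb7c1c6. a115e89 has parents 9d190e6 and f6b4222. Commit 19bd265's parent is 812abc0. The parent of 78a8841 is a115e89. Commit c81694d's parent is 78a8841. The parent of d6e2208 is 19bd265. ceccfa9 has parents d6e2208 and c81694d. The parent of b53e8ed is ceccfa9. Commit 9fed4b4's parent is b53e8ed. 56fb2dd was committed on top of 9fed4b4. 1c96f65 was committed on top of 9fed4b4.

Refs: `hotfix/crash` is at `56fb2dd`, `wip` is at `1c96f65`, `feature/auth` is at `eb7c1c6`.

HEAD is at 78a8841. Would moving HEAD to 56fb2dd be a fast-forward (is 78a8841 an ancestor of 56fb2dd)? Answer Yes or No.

A fast-forward from 78a8841 to 56fb2dd is possible iff 78a8841 is an ancestor of 56fb2dd.
Ancestors of 56fb2dd: {19bd265, 56fb2dd, 78a8841, 812abc0, 9d190e6, 9fed4b4, a115e89, b53e8ed, c81694d, ceccfa9, d6e2208, eb7c1c6, f6b4222}.
78a8841 is among them, so fast-forward is possible.

Yes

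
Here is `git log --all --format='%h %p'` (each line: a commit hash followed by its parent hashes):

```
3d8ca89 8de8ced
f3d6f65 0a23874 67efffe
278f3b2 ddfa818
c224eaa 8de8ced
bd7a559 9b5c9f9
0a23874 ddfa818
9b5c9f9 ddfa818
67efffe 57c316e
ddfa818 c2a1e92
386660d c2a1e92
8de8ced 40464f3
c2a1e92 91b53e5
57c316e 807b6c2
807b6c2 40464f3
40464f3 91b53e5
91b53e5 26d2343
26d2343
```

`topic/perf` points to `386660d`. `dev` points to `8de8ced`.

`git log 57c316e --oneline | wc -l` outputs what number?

Walking parent pointers from 57c316e: reachable set = {26d2343, 40464f3, 57c316e, 807b6c2, 91b53e5}.
That is 5 commits.

5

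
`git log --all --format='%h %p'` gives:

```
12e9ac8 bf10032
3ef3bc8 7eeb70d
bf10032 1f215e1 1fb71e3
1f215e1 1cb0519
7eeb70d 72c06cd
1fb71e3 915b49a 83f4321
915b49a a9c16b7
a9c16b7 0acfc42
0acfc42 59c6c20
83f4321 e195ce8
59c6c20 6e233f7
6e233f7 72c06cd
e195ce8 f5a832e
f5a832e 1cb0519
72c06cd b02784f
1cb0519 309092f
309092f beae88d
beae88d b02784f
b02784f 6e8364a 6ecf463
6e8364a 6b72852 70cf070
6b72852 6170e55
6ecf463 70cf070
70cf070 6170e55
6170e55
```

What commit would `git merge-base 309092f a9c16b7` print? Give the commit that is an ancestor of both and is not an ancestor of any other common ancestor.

Ancestors of 309092f: {309092f, 6170e55, 6b72852, 6e8364a, 6ecf463, 70cf070, b02784f, beae88d}.
Ancestors of a9c16b7: {0acfc42, 59c6c20, 6170e55, 6b72852, 6e233f7, 6e8364a, 6ecf463, 70cf070, 72c06cd, a9c16b7, b02784f}.
Common ancestors: {6170e55, 6b72852, 6e8364a, 6ecf463, 70cf070, b02784f}.
Among these, b02784f is not an ancestor of any other common ancestor — it is the merge base.

b02784f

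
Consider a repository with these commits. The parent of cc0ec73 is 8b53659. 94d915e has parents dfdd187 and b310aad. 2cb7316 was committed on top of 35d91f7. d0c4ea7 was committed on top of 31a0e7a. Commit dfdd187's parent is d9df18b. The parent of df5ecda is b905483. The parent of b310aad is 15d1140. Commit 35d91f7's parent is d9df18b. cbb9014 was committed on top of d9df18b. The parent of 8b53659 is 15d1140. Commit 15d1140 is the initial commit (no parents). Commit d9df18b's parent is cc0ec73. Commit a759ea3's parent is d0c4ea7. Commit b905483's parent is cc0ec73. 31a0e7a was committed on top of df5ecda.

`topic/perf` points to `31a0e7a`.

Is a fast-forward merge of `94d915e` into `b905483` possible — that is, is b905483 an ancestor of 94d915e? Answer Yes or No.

No

A fast-forward from b905483 to 94d915e is possible iff b905483 is an ancestor of 94d915e.
Ancestors of 94d915e: {15d1140, 8b53659, 94d915e, b310aad, cc0ec73, d9df18b, dfdd187}.
b905483 is not among them, so fast-forward is not possible.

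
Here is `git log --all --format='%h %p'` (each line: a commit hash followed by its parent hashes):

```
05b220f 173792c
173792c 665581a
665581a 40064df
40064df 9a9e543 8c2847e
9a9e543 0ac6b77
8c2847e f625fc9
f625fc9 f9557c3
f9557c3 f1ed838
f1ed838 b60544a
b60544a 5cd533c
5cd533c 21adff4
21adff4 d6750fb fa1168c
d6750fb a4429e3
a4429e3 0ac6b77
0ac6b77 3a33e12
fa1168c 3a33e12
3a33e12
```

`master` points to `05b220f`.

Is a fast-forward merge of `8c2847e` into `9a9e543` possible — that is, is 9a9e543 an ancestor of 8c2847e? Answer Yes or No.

A fast-forward from 9a9e543 to 8c2847e is possible iff 9a9e543 is an ancestor of 8c2847e.
Ancestors of 8c2847e: {0ac6b77, 21adff4, 3a33e12, 5cd533c, 8c2847e, a4429e3, b60544a, d6750fb, f1ed838, f625fc9, f9557c3, fa1168c}.
9a9e543 is not among them, so fast-forward is not possible.

No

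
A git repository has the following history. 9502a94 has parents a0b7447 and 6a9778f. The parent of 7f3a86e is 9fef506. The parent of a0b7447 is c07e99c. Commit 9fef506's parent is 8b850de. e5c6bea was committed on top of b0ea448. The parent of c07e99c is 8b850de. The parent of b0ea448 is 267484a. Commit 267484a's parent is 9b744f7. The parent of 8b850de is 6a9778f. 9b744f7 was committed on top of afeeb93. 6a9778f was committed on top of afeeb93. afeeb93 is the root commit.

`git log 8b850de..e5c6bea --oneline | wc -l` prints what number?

Reachable from e5c6bea: {267484a, 9b744f7, afeeb93, b0ea448, e5c6bea}.
Reachable from 8b850de: {6a9778f, 8b850de, afeeb93}.
In e5c6bea's history but not 8b850de's: {267484a, 9b744f7, b0ea448, e5c6bea} — 4 commits.

4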